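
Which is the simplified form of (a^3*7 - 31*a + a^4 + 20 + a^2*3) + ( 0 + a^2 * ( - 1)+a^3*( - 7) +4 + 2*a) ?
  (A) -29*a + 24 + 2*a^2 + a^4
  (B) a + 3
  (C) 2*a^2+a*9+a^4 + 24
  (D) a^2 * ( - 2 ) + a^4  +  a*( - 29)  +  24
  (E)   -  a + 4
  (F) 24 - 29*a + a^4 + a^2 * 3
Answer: A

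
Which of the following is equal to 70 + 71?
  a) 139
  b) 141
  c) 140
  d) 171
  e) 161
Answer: b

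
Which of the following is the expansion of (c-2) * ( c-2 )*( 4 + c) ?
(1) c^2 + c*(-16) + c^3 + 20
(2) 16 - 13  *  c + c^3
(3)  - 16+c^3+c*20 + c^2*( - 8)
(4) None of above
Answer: 4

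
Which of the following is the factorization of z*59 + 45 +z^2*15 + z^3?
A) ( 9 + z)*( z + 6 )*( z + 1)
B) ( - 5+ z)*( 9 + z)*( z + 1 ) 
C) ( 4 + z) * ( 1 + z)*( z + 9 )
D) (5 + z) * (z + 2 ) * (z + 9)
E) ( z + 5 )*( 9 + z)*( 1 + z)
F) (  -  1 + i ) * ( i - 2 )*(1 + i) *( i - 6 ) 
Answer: E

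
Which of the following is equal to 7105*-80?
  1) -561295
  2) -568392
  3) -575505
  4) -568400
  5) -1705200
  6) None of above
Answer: 4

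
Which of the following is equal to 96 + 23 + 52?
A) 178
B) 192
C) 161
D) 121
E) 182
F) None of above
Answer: F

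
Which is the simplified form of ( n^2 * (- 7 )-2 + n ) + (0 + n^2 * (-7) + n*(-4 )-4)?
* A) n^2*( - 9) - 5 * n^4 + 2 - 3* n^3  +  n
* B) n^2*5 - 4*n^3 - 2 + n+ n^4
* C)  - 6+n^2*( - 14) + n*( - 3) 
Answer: C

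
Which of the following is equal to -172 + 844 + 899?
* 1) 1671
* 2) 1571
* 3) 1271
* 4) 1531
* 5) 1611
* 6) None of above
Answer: 2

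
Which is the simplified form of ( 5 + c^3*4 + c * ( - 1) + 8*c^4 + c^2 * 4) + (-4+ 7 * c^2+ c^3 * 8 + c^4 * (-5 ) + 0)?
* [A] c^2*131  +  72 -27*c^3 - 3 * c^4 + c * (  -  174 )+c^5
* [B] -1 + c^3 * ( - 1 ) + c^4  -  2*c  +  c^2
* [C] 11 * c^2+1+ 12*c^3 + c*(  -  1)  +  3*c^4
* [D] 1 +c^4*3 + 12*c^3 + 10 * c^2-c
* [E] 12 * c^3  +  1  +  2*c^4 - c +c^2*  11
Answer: C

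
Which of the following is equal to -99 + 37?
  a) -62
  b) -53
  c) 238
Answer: a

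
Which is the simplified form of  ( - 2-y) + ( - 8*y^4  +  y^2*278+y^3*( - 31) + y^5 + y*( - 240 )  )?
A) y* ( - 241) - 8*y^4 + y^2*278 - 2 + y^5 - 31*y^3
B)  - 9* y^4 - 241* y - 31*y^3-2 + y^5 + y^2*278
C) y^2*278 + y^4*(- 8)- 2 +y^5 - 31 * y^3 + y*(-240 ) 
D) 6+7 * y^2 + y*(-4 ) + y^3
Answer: A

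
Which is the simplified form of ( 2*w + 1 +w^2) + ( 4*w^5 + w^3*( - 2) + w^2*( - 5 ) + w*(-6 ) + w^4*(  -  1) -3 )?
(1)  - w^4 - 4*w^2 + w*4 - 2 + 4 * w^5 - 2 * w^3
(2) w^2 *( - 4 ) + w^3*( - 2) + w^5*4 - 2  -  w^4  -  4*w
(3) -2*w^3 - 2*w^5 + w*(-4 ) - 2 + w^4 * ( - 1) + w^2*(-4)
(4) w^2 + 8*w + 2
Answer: 2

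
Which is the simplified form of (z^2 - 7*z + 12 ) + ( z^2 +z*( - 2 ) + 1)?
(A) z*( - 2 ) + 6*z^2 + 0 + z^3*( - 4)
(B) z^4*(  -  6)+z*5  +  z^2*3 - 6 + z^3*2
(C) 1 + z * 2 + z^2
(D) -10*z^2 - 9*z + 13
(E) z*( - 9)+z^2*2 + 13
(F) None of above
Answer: E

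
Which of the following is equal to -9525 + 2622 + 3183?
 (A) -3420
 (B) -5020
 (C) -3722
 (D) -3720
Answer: D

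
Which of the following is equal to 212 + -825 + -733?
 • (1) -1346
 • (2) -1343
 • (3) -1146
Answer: 1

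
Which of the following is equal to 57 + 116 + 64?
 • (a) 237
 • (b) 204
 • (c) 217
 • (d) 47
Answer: a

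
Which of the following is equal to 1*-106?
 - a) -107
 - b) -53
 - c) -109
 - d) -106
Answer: d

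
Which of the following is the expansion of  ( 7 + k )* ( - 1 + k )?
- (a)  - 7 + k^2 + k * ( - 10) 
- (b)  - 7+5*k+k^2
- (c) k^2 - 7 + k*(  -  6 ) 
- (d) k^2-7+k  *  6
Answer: d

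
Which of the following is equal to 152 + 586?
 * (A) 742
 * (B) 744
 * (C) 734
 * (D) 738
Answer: D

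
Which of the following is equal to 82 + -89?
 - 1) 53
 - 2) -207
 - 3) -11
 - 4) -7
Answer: 4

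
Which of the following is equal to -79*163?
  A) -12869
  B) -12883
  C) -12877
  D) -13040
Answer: C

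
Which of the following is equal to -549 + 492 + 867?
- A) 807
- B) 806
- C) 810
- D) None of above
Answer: C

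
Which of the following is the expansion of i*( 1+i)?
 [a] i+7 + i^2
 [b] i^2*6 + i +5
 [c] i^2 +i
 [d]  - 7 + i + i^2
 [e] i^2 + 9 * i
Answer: c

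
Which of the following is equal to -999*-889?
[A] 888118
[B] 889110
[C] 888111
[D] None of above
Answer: C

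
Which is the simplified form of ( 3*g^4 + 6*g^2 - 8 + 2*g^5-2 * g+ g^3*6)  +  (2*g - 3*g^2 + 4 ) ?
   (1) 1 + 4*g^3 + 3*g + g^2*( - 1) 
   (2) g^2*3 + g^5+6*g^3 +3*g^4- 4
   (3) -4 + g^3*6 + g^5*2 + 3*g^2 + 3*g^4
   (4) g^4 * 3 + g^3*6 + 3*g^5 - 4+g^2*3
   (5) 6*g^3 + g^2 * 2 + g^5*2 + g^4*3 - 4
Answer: 3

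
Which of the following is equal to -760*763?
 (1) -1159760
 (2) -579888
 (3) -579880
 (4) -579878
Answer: 3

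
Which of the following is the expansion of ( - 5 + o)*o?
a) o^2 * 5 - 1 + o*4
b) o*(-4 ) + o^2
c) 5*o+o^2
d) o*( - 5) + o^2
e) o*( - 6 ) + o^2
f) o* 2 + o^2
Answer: d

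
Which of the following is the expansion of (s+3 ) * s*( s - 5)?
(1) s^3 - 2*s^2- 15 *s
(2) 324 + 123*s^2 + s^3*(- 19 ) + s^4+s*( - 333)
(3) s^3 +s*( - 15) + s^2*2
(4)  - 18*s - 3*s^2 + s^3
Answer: 1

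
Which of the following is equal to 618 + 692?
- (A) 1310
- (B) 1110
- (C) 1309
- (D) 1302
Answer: A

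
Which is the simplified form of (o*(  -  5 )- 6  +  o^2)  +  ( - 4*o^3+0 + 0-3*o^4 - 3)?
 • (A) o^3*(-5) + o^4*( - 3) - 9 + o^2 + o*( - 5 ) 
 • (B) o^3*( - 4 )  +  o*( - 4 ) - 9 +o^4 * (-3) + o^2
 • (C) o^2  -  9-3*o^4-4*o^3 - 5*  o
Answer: C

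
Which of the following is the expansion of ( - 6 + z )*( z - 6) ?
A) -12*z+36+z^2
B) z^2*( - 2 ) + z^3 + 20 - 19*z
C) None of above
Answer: A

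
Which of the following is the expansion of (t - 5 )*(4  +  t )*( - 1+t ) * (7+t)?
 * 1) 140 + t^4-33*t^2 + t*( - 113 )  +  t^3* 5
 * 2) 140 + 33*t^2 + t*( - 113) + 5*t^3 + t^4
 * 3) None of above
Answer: 1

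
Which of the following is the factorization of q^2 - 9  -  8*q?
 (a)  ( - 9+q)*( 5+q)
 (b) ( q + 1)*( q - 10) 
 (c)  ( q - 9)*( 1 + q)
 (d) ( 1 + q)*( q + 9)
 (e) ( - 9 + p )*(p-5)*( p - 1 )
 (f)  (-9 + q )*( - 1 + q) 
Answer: c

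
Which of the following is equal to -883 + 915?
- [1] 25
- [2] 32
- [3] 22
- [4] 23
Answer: 2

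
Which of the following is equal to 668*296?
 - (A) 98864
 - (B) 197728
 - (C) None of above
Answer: B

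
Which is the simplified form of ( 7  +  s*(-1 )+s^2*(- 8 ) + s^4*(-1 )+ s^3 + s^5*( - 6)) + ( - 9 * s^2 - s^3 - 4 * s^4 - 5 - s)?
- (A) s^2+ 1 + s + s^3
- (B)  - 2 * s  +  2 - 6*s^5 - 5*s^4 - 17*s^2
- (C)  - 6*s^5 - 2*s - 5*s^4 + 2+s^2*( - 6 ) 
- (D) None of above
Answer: B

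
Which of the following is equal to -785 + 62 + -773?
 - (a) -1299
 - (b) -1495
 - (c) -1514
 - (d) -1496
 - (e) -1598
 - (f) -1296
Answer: d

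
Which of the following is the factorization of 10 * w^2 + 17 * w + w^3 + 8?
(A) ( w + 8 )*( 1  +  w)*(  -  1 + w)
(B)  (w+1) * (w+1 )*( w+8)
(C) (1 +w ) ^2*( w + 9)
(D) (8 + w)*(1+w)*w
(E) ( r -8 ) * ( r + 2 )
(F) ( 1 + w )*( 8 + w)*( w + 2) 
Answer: B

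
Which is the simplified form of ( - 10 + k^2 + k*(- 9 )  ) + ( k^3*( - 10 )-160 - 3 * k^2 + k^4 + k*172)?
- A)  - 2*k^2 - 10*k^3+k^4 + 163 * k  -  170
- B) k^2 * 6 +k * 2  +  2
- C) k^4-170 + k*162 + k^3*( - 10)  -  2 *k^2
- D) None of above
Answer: A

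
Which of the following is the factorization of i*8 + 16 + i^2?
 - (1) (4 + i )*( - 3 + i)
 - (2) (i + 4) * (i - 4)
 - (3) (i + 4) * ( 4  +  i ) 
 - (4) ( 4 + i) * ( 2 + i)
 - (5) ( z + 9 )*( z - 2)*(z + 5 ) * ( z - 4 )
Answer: 3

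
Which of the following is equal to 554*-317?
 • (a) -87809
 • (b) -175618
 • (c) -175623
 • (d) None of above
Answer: b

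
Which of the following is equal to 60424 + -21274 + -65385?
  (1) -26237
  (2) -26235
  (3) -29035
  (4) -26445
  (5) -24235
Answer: 2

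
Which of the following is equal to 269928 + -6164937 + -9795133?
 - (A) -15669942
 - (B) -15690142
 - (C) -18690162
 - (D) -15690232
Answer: B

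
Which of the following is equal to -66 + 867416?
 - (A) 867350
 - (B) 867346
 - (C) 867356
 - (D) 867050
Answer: A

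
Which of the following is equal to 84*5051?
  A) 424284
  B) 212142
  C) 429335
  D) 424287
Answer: A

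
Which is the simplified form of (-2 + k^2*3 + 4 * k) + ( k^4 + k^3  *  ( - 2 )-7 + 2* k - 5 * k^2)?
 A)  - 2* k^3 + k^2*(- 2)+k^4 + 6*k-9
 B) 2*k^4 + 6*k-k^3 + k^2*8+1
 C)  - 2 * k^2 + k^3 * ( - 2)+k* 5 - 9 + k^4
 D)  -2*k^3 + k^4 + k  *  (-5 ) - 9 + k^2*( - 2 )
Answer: A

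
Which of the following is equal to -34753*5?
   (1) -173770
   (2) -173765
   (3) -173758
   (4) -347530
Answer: 2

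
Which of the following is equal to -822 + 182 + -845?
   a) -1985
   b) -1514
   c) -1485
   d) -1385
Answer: c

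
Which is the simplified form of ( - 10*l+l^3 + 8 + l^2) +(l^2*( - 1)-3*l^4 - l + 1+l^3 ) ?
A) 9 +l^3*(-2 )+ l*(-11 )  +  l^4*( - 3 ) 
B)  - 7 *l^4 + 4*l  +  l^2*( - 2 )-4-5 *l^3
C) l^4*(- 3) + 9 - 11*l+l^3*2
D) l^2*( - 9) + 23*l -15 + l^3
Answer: C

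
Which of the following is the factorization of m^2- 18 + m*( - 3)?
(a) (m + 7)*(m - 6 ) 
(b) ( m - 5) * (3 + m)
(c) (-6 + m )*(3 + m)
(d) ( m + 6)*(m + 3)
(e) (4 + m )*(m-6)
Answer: c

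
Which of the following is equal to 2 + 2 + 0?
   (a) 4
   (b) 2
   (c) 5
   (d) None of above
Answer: a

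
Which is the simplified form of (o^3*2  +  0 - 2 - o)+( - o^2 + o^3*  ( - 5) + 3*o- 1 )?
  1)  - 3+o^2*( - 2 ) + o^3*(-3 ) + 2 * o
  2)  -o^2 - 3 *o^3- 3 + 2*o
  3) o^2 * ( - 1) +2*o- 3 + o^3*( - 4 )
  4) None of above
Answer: 2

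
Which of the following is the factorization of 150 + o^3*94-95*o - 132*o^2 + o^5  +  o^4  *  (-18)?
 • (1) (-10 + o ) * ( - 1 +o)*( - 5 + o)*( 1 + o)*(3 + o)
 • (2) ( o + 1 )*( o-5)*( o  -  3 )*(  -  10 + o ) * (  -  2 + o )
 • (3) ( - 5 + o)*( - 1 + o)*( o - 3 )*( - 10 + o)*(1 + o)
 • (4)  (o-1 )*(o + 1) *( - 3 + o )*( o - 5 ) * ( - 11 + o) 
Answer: 3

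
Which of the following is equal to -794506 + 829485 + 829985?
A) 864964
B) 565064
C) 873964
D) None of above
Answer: A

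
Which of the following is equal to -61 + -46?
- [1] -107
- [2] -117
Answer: 1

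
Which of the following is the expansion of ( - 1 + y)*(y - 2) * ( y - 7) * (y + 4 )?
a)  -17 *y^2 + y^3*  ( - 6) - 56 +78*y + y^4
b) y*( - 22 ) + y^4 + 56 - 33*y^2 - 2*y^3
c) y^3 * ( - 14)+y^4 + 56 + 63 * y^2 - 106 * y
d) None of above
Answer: a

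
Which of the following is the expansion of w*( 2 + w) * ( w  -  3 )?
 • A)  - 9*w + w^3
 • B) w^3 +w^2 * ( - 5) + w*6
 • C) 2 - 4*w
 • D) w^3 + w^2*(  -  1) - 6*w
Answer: D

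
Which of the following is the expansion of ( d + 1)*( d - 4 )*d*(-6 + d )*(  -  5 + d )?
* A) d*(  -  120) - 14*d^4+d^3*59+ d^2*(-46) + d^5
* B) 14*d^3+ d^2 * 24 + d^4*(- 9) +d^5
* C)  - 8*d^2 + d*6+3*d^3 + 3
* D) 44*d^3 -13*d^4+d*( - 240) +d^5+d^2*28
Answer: A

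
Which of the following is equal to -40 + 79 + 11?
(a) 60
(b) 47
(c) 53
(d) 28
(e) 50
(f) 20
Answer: e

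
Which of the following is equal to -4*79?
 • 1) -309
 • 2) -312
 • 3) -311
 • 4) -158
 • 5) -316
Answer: 5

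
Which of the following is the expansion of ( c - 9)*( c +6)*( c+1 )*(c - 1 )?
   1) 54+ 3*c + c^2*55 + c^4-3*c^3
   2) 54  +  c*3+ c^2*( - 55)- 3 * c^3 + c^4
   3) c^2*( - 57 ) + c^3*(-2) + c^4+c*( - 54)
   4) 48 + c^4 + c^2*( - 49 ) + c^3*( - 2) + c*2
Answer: 2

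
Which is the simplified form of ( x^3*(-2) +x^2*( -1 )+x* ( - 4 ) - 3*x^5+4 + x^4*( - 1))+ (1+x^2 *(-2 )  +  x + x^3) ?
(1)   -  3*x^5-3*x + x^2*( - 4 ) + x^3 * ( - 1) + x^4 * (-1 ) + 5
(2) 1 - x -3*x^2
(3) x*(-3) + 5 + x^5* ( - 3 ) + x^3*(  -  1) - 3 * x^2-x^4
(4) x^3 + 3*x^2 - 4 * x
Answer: 3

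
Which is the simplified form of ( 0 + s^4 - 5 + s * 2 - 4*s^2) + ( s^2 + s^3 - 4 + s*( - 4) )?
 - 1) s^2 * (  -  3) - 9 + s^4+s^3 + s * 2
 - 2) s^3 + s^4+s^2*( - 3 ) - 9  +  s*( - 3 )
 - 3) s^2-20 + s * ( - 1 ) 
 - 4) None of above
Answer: 4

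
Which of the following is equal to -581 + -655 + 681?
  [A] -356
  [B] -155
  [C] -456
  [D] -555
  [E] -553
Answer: D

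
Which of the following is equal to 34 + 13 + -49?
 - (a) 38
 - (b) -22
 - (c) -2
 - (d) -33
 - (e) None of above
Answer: c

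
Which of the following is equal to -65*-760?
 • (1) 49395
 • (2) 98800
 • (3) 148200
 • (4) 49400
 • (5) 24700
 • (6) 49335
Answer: 4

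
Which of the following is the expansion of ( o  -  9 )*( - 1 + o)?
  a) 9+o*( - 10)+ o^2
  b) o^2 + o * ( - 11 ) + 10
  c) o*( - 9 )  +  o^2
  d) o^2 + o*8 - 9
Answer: a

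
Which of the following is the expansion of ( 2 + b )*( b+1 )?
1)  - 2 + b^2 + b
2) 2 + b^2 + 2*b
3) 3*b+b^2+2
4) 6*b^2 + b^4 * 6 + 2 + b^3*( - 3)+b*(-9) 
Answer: 3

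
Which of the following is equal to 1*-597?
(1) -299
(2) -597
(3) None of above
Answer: 2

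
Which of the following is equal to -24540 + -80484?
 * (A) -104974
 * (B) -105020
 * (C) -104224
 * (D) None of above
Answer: D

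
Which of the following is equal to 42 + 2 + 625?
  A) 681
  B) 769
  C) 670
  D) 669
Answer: D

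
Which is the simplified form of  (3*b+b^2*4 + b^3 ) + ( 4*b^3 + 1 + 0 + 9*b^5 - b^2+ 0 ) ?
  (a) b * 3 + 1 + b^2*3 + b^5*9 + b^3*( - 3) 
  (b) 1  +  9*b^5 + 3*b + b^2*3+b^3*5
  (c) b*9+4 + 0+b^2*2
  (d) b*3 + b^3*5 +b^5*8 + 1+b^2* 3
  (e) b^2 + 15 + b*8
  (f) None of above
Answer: b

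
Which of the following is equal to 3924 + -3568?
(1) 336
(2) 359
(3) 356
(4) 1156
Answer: 3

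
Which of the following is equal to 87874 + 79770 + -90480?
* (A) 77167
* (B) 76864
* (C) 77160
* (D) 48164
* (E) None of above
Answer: E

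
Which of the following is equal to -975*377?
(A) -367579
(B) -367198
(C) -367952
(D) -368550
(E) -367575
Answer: E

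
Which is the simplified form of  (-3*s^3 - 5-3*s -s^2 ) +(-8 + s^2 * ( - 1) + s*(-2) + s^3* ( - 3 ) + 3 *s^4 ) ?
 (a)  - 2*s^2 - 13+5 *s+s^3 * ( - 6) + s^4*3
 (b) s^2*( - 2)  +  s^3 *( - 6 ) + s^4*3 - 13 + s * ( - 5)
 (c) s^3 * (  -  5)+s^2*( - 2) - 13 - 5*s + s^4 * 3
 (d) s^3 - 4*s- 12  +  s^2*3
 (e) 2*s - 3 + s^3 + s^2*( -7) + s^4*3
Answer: b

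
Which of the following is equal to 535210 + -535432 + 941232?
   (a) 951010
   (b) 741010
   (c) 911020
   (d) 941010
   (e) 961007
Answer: d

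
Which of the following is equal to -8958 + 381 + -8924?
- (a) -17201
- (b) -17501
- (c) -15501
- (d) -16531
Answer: b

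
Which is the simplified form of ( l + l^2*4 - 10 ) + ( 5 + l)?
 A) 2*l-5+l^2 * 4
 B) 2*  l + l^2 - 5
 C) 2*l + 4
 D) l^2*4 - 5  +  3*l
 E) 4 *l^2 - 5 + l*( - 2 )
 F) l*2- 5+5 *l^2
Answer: A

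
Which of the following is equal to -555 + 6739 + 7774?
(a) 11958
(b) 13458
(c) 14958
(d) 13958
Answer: d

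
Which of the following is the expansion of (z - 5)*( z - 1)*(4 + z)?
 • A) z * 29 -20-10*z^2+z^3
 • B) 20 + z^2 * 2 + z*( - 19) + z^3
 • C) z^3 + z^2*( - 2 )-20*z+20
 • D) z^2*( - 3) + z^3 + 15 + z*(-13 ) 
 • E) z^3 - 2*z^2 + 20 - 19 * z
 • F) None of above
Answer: E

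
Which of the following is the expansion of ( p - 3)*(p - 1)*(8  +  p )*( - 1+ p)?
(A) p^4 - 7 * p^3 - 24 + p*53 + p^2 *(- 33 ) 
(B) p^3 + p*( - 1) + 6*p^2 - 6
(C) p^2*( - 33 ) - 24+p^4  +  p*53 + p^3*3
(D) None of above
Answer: C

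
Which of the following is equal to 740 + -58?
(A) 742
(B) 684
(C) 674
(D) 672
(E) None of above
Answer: E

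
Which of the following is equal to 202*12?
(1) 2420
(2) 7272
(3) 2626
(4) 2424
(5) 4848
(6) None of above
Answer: 4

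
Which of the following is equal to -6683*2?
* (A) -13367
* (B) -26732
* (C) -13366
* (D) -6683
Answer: C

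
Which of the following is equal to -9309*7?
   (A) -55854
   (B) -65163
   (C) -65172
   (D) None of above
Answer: B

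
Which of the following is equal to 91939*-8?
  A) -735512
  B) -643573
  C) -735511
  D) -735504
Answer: A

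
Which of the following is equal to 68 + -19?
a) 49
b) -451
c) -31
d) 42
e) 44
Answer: a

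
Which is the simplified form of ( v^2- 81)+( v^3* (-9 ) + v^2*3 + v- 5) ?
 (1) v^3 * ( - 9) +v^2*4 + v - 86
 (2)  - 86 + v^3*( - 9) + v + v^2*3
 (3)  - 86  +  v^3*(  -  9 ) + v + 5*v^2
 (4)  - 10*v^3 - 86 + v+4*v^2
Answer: 1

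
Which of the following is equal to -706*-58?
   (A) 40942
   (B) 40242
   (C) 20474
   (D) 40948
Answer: D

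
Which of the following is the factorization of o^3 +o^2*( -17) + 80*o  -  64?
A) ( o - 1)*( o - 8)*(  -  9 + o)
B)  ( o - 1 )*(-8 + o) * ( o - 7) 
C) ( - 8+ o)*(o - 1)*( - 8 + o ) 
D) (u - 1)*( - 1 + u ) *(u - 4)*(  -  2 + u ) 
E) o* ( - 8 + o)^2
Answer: C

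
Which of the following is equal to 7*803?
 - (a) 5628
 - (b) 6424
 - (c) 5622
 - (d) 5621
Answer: d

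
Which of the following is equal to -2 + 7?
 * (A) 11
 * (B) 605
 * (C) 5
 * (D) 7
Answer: C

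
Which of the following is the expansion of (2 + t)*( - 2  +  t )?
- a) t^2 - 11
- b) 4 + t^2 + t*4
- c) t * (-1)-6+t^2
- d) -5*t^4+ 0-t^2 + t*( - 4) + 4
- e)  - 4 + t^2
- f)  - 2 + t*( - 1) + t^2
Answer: e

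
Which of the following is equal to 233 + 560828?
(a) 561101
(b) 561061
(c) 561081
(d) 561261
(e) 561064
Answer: b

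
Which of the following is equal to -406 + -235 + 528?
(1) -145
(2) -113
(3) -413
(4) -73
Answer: 2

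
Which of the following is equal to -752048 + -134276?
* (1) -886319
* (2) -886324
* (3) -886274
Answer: 2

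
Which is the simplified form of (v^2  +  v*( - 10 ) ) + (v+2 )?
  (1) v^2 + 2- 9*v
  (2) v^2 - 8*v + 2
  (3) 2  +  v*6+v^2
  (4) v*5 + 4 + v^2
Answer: 1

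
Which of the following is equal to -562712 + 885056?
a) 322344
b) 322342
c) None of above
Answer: a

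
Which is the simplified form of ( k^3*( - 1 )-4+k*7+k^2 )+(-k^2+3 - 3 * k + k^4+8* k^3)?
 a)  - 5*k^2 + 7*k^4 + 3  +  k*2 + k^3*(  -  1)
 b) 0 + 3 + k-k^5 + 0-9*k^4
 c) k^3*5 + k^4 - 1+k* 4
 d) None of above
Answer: d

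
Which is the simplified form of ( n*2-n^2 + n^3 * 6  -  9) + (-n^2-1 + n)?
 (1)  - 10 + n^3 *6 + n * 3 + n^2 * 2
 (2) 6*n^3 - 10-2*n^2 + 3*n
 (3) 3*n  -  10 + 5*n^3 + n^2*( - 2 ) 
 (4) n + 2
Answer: 2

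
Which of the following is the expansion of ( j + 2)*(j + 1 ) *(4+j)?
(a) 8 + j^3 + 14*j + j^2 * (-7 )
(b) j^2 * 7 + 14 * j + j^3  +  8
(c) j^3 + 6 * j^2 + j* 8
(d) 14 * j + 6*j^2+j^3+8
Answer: b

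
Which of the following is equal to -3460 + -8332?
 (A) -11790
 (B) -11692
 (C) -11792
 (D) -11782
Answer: C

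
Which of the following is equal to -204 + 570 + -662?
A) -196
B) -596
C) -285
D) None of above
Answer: D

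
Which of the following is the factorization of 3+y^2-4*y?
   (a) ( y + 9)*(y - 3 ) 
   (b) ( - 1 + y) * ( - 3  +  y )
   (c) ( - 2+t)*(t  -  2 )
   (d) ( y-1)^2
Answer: b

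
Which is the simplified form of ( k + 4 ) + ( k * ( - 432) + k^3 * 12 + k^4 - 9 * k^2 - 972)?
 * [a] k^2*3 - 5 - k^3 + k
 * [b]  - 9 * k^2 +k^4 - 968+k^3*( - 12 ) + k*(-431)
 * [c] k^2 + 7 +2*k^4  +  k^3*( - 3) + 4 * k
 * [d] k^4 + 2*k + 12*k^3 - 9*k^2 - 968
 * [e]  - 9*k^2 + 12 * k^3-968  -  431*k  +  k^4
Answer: e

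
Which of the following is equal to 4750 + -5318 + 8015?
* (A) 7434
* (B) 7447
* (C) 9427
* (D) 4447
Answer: B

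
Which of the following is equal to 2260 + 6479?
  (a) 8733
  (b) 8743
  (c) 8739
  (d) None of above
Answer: c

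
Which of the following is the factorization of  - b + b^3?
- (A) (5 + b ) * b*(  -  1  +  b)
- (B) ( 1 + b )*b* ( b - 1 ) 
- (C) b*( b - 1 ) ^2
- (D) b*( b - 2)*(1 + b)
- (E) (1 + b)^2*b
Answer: B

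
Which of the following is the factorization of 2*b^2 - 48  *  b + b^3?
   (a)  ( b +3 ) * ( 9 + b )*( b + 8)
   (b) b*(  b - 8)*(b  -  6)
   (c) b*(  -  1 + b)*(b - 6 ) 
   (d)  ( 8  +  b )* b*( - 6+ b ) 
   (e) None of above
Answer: d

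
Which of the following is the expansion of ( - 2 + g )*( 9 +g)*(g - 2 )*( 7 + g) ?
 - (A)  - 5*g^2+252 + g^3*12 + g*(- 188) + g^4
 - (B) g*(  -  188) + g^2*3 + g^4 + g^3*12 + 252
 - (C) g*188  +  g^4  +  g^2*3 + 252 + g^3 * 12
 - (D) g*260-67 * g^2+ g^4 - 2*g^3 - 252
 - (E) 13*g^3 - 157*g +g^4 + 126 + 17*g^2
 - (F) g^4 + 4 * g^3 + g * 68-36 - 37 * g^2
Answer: B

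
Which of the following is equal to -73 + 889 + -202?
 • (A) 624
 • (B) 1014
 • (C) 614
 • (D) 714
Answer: C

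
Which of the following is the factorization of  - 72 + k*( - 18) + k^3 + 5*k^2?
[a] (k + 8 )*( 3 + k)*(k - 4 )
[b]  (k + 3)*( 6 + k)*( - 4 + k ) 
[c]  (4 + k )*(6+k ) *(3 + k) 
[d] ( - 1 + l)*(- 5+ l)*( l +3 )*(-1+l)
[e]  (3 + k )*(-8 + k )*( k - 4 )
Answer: b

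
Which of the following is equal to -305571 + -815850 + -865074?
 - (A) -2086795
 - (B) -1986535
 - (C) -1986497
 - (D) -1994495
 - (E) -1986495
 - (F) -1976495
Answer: E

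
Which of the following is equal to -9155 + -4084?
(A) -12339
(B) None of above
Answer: B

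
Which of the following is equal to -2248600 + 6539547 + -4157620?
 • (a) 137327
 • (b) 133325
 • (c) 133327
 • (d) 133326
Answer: c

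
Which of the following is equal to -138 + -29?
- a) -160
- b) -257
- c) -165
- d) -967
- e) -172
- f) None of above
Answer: f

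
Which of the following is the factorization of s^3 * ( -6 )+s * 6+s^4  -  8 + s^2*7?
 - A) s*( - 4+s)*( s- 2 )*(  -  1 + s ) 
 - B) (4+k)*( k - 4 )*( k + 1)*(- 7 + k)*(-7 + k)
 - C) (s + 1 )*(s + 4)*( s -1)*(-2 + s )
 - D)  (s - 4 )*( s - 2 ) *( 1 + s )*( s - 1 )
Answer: D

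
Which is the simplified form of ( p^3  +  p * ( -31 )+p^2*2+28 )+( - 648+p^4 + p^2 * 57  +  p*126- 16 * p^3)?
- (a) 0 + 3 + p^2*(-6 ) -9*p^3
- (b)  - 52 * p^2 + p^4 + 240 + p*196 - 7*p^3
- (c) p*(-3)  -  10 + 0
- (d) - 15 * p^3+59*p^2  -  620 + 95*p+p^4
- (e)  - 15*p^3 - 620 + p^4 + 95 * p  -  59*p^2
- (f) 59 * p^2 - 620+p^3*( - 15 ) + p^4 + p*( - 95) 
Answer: d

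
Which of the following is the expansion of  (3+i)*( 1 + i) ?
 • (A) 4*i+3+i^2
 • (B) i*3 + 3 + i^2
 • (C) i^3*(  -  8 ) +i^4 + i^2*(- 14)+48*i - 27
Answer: A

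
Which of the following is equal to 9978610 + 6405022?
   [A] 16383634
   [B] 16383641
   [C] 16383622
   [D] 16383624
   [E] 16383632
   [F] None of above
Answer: E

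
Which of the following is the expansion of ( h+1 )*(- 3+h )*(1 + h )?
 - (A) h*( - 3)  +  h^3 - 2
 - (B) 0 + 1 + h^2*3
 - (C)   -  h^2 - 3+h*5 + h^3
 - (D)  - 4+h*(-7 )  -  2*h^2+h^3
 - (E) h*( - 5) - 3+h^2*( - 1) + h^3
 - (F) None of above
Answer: E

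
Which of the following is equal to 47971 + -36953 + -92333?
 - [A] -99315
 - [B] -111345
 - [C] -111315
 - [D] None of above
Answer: D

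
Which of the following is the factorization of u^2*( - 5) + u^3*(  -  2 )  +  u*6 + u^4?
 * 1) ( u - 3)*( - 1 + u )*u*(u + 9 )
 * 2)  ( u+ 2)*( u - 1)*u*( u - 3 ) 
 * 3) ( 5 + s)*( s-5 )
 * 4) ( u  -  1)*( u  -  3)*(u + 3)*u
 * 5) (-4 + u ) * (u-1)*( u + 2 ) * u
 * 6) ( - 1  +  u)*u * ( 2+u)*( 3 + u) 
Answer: 2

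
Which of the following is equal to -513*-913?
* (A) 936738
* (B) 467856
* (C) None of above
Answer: C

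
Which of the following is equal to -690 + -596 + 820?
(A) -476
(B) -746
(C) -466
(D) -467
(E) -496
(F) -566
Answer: C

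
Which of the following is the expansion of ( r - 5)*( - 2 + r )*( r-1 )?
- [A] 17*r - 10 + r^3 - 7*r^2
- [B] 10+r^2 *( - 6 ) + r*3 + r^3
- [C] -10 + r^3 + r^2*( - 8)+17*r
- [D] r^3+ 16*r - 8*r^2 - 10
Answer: C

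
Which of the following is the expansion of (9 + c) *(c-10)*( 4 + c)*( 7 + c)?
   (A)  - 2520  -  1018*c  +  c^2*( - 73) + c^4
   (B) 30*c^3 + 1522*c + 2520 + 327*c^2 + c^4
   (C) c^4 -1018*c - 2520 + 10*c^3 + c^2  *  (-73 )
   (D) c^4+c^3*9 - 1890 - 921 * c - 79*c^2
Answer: C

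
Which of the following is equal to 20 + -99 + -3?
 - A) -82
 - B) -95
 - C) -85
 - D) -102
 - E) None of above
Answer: A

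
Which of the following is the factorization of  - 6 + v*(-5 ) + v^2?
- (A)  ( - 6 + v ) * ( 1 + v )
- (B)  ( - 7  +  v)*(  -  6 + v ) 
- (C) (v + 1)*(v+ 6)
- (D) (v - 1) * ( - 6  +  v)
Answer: A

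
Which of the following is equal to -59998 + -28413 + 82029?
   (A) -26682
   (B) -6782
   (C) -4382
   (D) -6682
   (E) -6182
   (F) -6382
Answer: F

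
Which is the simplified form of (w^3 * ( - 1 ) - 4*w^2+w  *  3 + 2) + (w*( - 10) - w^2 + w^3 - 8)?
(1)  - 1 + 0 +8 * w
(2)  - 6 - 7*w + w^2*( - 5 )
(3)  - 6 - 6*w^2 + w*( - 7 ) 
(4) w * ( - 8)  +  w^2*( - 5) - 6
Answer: 2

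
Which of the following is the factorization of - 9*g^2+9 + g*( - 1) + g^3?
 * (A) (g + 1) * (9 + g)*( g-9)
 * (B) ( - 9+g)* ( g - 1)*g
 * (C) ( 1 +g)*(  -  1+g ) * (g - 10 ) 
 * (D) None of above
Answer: D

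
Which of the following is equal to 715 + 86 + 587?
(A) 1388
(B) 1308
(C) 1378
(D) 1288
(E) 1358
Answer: A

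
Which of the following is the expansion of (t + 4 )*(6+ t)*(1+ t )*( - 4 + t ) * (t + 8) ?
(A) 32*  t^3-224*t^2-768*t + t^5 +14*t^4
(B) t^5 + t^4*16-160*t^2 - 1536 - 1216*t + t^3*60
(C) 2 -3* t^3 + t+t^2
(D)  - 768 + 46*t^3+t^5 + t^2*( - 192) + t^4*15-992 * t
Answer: D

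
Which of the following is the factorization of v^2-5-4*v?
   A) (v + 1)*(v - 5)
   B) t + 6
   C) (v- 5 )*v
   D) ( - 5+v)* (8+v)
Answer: A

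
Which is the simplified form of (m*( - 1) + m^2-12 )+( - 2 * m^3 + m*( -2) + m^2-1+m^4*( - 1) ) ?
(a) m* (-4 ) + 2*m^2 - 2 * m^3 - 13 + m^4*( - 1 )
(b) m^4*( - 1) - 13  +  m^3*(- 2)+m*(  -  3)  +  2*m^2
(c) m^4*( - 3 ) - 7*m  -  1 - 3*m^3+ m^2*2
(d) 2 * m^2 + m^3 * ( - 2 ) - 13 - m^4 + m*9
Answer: b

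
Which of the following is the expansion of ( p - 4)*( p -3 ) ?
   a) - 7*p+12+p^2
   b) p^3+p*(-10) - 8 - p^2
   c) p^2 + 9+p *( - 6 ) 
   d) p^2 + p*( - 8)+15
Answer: a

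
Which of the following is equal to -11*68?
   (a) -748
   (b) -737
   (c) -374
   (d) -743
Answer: a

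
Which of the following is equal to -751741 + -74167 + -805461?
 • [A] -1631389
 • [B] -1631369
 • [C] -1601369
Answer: B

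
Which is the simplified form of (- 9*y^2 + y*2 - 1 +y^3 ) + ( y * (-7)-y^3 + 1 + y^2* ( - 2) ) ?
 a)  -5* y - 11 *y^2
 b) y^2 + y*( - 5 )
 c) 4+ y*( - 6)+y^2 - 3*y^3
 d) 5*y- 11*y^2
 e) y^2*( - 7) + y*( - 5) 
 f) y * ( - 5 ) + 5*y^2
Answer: a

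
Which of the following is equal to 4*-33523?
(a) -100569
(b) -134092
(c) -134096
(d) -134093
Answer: b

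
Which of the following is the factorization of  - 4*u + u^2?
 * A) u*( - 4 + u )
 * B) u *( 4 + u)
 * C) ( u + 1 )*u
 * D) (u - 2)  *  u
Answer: A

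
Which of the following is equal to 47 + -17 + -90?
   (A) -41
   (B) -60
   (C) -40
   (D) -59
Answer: B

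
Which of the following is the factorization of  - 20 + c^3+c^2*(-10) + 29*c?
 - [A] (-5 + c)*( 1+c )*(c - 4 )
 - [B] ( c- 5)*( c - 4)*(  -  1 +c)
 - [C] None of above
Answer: B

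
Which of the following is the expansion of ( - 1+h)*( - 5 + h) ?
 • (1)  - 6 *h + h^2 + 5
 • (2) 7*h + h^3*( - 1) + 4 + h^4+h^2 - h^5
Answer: 1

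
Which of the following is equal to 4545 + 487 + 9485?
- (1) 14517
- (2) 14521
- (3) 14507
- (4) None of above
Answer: 1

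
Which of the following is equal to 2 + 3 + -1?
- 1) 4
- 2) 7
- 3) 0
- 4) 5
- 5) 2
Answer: 1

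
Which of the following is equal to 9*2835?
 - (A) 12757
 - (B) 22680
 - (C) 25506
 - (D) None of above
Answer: D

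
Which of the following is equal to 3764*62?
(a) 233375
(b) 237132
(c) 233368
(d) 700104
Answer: c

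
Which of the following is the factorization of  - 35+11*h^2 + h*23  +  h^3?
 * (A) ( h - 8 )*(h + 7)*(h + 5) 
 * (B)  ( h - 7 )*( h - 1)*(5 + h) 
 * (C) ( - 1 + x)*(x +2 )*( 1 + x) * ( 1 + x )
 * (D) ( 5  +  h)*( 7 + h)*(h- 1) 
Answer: D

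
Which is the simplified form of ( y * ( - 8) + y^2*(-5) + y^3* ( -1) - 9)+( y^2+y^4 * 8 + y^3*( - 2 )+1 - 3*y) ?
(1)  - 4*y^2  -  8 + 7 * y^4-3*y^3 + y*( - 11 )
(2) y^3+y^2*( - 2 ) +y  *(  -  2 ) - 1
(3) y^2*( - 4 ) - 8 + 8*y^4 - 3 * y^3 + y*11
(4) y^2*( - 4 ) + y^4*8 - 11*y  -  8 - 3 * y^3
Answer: 4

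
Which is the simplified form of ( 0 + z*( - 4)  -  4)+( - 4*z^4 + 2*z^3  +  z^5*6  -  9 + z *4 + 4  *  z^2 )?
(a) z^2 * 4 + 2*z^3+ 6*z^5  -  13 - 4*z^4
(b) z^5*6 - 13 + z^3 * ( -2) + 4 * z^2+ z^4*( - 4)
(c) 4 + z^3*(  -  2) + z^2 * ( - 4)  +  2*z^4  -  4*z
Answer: a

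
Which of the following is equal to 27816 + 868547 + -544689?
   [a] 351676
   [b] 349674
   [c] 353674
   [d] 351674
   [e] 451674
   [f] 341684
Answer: d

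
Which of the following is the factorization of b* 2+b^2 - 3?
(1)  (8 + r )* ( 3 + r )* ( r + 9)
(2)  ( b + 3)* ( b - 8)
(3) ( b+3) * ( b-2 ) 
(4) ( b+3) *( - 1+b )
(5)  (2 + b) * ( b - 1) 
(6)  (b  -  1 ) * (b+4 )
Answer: 4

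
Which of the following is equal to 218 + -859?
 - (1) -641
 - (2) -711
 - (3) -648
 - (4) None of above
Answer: 1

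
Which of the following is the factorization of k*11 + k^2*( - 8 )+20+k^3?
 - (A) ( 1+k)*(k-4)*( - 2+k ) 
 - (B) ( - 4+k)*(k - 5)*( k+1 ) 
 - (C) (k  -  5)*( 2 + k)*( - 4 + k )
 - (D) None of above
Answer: B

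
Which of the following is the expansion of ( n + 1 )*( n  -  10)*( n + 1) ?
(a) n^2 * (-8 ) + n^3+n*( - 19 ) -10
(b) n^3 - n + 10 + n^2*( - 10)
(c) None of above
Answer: a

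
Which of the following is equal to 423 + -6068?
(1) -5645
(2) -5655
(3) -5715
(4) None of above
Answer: 1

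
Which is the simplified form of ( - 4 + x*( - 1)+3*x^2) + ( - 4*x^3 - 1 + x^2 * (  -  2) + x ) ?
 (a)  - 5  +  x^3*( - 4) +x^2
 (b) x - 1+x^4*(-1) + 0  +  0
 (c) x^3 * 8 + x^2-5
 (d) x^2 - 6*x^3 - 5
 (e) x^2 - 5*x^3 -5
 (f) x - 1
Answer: a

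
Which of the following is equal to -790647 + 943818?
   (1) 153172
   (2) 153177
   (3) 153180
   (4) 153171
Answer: 4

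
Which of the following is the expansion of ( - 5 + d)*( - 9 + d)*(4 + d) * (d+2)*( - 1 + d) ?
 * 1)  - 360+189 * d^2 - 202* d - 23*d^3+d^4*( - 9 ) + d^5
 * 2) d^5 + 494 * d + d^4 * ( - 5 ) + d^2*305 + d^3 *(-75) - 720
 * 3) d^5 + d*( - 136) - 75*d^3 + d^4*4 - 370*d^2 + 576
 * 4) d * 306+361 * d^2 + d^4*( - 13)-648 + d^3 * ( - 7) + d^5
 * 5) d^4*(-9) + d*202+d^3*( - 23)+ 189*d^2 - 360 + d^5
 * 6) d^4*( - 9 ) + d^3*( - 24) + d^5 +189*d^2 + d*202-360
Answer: 5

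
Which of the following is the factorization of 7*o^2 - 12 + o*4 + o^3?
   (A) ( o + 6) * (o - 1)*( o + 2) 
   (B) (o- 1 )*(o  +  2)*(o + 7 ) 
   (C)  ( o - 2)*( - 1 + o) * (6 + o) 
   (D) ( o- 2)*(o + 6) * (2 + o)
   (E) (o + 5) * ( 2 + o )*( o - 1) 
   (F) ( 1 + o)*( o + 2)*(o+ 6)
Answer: A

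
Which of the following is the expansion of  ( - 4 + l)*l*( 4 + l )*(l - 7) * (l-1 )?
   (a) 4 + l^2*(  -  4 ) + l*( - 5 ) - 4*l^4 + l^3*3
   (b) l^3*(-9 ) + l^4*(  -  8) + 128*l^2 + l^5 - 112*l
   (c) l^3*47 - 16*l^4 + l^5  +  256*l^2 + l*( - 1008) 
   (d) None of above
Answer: b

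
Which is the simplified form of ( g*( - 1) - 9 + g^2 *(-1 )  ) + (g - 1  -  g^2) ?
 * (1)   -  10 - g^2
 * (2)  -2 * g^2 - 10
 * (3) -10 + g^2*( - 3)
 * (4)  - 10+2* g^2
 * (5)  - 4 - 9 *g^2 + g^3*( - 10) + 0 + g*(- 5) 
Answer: 2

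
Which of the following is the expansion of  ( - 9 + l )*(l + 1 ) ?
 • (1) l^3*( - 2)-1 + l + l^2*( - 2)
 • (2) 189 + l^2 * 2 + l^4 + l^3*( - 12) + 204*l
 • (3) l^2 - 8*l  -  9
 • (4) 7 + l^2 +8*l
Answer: 3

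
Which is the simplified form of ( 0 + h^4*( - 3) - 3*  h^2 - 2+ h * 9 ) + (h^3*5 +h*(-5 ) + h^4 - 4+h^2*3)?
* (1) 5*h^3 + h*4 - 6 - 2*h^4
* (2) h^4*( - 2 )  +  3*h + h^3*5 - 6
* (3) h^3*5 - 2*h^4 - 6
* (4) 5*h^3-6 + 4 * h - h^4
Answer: 1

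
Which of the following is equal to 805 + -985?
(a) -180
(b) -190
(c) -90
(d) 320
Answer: a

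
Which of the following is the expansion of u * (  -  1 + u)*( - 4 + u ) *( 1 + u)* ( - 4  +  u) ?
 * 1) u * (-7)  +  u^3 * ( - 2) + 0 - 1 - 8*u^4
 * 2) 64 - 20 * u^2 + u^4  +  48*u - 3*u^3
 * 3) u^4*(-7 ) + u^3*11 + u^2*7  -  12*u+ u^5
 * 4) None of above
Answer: 4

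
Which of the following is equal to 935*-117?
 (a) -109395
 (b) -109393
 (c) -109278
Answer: a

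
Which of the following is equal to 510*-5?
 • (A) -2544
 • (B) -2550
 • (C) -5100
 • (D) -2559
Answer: B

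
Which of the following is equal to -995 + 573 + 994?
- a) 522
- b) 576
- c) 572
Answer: c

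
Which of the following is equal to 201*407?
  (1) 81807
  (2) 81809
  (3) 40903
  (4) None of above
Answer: 1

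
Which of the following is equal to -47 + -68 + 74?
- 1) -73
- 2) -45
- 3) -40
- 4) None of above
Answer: 4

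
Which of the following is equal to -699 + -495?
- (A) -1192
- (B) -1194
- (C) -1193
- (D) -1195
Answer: B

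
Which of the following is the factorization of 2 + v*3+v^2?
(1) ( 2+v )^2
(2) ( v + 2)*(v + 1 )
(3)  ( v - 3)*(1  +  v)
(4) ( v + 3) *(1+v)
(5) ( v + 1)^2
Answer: 2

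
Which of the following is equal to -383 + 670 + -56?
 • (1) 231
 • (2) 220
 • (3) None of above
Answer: 1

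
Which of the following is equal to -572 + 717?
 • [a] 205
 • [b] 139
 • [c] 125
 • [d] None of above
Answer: d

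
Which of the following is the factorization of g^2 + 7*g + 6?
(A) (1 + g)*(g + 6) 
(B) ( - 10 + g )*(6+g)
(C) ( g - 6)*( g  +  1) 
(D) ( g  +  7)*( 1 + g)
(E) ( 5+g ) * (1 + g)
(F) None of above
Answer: A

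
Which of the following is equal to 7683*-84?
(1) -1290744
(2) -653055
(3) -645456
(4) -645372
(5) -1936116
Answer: 4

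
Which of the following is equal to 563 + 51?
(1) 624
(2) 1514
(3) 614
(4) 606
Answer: 3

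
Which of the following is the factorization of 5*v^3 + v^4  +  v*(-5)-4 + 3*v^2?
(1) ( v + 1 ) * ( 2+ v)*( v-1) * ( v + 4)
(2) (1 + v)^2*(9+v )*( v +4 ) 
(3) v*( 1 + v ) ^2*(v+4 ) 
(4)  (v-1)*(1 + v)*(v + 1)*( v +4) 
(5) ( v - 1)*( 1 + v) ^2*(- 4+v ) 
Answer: 4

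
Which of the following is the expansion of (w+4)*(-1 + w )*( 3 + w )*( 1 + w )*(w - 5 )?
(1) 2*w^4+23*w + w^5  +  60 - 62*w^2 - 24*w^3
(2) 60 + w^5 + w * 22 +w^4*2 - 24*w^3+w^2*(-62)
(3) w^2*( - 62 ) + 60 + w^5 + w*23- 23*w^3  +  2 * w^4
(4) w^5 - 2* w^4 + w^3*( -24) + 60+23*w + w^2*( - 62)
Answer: 1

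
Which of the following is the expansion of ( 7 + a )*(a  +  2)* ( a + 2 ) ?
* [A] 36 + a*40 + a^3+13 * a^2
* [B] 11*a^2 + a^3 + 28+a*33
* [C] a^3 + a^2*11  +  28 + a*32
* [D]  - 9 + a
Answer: C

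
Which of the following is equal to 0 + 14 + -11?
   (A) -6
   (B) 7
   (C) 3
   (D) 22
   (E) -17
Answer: C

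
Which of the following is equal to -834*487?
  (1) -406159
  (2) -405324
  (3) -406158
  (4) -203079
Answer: 3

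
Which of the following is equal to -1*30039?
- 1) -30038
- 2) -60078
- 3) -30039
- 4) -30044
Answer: 3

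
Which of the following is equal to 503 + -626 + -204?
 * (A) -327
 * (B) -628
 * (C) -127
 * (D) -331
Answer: A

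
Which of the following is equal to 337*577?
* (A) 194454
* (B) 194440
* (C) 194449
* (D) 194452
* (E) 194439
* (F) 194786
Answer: C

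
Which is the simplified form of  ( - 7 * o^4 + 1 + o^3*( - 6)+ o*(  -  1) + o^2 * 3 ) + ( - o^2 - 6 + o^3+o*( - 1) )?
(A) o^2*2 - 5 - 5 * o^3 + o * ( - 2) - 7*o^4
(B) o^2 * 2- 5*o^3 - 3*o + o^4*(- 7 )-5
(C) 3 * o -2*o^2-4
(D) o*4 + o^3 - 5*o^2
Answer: A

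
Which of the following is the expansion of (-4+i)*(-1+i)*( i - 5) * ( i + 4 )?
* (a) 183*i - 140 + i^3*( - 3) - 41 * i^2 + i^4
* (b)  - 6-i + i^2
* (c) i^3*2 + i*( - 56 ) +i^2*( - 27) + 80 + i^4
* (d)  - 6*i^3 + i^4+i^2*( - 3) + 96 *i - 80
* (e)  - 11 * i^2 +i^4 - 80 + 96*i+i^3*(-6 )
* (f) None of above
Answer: e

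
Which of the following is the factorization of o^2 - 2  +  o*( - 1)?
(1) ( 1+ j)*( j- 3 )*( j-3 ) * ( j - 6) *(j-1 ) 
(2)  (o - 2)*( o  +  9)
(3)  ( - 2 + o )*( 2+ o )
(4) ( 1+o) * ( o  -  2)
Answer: 4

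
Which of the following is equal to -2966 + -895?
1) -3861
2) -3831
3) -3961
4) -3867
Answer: 1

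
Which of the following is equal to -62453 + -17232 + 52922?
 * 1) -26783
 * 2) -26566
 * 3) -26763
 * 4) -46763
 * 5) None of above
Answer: 3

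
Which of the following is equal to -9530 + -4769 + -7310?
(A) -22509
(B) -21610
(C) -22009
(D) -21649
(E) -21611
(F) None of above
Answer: F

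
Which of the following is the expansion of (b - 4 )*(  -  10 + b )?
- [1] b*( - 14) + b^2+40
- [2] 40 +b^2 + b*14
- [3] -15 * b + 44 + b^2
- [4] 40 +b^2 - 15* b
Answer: 1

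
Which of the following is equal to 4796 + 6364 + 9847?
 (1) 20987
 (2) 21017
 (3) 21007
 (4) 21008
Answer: 3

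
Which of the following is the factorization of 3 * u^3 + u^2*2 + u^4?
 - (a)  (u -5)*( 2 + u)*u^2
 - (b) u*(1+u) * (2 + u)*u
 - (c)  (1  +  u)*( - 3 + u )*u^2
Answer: b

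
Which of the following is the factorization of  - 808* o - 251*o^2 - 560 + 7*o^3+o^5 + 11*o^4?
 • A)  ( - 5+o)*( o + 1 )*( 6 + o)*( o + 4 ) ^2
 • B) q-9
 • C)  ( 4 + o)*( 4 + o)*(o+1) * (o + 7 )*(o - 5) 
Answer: C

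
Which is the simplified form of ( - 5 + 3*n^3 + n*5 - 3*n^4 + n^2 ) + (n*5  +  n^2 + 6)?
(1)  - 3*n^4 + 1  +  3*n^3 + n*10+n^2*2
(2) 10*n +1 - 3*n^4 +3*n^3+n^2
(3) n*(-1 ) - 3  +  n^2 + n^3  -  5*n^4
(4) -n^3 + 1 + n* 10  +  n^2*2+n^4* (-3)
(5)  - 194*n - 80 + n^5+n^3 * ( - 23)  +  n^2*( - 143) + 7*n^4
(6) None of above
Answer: 1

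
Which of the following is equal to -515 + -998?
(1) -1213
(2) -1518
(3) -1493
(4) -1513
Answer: 4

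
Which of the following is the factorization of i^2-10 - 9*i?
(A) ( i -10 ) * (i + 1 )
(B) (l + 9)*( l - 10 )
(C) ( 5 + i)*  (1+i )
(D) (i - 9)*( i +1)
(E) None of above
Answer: A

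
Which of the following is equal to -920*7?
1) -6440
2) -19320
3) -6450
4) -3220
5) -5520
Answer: 1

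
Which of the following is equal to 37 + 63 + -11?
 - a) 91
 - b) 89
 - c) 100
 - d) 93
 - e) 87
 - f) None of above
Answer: b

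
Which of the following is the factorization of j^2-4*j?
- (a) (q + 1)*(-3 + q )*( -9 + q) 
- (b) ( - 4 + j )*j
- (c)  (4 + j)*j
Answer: b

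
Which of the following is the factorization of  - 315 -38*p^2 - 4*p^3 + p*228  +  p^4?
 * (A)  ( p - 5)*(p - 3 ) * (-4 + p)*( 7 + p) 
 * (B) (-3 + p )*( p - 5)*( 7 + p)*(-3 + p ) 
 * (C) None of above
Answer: B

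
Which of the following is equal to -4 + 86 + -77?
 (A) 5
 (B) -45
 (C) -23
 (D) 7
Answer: A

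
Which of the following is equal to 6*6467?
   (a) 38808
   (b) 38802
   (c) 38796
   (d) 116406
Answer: b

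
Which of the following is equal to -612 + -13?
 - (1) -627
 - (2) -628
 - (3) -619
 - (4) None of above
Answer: 4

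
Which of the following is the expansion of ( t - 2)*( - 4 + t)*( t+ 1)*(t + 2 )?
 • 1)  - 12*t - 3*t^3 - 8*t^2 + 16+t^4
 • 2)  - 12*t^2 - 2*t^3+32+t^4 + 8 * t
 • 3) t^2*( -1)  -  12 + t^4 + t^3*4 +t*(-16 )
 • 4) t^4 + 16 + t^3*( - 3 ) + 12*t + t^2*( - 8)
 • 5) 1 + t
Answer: 4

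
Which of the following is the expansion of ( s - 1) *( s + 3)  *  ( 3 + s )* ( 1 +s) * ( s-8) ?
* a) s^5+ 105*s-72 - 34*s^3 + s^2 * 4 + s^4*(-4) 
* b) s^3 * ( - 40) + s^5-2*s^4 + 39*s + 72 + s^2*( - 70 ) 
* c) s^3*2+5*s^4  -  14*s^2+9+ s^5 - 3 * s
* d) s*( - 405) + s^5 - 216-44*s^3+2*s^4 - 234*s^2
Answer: b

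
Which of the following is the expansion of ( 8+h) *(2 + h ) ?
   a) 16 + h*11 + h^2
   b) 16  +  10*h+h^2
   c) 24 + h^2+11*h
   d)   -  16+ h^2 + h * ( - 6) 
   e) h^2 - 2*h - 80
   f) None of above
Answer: b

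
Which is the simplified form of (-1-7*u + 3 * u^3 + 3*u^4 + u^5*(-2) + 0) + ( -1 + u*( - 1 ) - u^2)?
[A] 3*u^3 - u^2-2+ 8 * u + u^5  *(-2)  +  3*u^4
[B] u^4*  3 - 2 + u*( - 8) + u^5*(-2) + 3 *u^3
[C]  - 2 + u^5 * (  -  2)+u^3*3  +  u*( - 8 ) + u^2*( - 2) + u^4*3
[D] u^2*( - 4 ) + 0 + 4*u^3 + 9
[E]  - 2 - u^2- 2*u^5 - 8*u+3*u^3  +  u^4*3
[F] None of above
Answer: E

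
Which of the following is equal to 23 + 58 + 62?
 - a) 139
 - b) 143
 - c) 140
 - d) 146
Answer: b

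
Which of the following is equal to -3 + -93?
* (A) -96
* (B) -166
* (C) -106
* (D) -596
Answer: A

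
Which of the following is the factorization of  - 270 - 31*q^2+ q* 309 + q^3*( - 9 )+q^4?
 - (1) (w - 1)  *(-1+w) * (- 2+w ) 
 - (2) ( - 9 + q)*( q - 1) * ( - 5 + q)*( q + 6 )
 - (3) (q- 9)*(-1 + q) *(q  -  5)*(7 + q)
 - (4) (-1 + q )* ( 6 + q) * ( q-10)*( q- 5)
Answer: 2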